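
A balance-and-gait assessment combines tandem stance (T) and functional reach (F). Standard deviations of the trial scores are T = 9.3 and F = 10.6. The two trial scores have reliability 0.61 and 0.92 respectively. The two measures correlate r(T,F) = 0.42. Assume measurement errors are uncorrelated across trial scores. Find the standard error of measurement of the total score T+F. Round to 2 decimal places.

Var(total) = 198.85 + 82.8072 = 281.657.
True-score variance = 156.13 + 82.8072 = 238.937, so reliability = 0.8483.
Error variance = 281.657 − 238.937 = 42.7199; SEM = √42.7199 = 6.54.

6.54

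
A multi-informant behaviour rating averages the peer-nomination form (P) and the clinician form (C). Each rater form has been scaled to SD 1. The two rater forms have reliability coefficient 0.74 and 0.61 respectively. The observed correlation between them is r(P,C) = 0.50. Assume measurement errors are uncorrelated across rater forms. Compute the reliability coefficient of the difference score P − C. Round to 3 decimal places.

Var(P−C) = 1 + 1 − 2·0.50 = 2 − 1 = 1.
Because errors are independent across components, Cov(Tᵢ,Tⱼ) = Cov(Xᵢ,Xⱼ); the off-diagonal part of the true-score variance is the same as above.
True-score variance = [0.74 + 0.61] − 1 = 1.35 − 1 = 0.35.
Reliability = 0.35 / 1 = 0.350.

0.350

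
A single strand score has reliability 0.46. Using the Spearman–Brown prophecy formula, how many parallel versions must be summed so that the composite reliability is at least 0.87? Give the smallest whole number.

k ≥ ρ*(1−ρ₁)/(ρ₁(1−ρ*)) = 0.87·0.54 / (0.46·0.13) = 7.856.
Smallest integer k = 8.

8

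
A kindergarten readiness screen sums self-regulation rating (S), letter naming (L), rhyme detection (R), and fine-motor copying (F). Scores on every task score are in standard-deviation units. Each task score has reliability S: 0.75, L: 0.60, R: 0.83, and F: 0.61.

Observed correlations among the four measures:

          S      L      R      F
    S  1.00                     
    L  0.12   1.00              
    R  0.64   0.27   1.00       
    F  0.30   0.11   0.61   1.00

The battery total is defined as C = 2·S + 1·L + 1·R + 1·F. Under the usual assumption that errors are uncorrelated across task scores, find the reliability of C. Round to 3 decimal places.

0.852

Var(C) = 2² + 1 + 1 + 1 + 2·[2·0.12 + 2·0.64 + 2·0.30 + 0.27 + 0.11 + 0.61] = 7 + 6.22 = 13.22.
Under uncorrelated errors the observed covariances equal the true-score covariances, so only the own-variance terms attenuate.
True-score variance = [2²·0.75 + 0.60 + 0.83 + 0.61] + 6.22 = 5.04 + 6.22 = 11.26.
Reliability = 11.26 / 13.22 = 0.852.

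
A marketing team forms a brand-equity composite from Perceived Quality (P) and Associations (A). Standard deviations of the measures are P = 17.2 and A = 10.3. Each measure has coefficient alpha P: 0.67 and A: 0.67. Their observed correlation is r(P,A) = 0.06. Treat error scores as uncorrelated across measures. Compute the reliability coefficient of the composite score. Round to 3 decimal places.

0.687

Var(P+A) = 17.2² + 10.3² + 2·[17.2·10.3·0.06] = 401.93 + 21.2592 = 423.189.
Under uncorrelated errors the observed covariances equal the true-score covariances, so only the own-variance terms attenuate.
True-score variance = [17.2²·0.67 + 10.3²·0.67] + 21.2592 = 269.293 + 21.2592 = 290.552.
Reliability = 290.552 / 423.189 = 0.687.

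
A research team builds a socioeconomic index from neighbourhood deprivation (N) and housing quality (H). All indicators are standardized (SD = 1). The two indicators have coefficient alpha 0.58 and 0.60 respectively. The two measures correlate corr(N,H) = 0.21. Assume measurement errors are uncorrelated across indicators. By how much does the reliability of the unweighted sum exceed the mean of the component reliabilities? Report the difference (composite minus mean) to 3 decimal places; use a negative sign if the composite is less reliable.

0.071

Var(sum) = 2 + 0.42 = 2.42; true-score variance = 1.18 + 0.42 = 1.6; composite reliability = 0.6612.
Mean component reliability = 0.5900.
Difference = 0.6612 − 0.5900 = 0.071.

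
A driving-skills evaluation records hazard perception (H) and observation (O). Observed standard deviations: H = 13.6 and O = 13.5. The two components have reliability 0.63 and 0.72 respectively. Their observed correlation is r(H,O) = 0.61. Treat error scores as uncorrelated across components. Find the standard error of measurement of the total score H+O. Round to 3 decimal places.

Var(total) = 367.21 + 223.992 = 591.202.
True-score variance = 247.745 + 223.992 = 471.737, so reliability = 0.7979.
Error variance = 591.202 − 471.737 = 119.465; SEM = √119.465 = 10.930.

10.930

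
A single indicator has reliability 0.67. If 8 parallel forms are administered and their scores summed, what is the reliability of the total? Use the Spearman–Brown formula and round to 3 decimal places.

0.942

ρ_k = kρ / (1 + (k−1)ρ) = 8·0.67 / (1 + 7·0.67) = 5.360 / 5.690 = 0.942.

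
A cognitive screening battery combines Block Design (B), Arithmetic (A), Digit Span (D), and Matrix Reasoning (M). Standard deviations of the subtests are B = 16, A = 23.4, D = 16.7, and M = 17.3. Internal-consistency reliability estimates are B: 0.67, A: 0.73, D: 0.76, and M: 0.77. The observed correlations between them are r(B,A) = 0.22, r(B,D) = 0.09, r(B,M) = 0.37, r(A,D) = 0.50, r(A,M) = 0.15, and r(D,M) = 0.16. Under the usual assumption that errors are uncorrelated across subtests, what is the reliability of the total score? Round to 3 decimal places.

Var(B+A+D+M) = 16² + 23.4² + 16.7² + 17.3² + 2·[16·23.4·0.22 + 16·16.7·0.09 + 16·17.3·0.37 + 23.4·16.7·0.50 + 23.4·17.3·0.15 + 16.7·17.3·0.16] = 1381.74 + 1022.34 = 2404.08.
Because errors are independent across components, Cov(Tᵢ,Tⱼ) = Cov(Xᵢ,Xⱼ); the off-diagonal part of the true-score variance is the same as above.
True-score variance = [16²·0.67 + 23.4²·0.73 + 16.7²·0.76 + 17.3²·0.77] + 1022.34 = 1013.65 + 1022.34 = 2035.99.
Reliability = 2035.99 / 2404.08 = 0.847.

0.847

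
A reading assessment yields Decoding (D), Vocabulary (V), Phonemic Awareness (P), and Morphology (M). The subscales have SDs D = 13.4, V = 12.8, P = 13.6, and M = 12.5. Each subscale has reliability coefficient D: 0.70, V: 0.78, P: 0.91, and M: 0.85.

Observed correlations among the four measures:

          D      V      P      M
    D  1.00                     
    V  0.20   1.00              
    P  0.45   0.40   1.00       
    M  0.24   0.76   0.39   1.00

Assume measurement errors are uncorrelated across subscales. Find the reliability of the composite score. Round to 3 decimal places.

0.914

Var(D+V+P+M) = 13.4² + 12.8² + 13.6² + 12.5² + 2·[13.4·12.8·0.20 + 13.4·13.6·0.45 + 13.4·12.5·0.24 + 12.8·13.6·0.40 + 12.8·12.5·0.76 + 13.6·12.5·0.39] = 684.61 + 828.088 = 1512.7.
With uncorrelated errors the cross-covariances are all true-score covariance, so they carry over unchanged; only the diagonal terms shrink to ρᵢσᵢ².
True-score variance = [13.4²·0.70 + 12.8²·0.78 + 13.6²·0.91 + 12.5²·0.85] + 828.088 = 554.613 + 828.088 = 1382.7.
Reliability = 1382.7 / 1512.7 = 0.914.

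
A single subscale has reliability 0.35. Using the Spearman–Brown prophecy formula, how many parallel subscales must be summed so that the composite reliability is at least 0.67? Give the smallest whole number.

4

k ≥ ρ*(1−ρ₁)/(ρ₁(1−ρ*)) = 0.67·0.65 / (0.35·0.33) = 3.771.
Smallest integer k = 4.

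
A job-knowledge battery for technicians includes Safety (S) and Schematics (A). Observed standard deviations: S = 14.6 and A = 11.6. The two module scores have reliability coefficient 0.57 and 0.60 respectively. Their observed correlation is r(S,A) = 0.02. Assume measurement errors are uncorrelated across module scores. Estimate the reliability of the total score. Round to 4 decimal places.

Var(S+A) = 14.6² + 11.6² + 2·[14.6·11.6·0.02] = 347.72 + 6.7744 = 354.494.
Under uncorrelated errors the observed covariances equal the true-score covariances, so only the own-variance terms attenuate.
True-score variance = [14.6²·0.57 + 11.6²·0.60] + 6.7744 = 202.237 + 6.7744 = 209.012.
Reliability = 209.012 / 354.494 = 0.5896.

0.5896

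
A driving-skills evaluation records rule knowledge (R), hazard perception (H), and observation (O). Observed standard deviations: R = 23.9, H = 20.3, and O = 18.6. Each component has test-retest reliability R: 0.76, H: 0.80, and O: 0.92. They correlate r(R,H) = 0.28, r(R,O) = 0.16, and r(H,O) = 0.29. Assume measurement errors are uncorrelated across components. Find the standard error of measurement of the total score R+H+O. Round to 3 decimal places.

15.722

Var(total) = 1329.26 + 632.944 = 1962.2.
True-score variance = 1082.07 + 632.944 = 1715.02, so reliability = 0.8740.
Error variance = 1962.2 − 1715.02 = 247.185; SEM = √247.185 = 15.722.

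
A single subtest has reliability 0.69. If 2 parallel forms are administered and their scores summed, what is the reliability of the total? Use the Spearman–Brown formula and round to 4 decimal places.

0.8166

ρ_k = kρ / (1 + (k−1)ρ) = 2·0.69 / (1 + 1·0.69) = 1.380 / 1.690 = 0.8166.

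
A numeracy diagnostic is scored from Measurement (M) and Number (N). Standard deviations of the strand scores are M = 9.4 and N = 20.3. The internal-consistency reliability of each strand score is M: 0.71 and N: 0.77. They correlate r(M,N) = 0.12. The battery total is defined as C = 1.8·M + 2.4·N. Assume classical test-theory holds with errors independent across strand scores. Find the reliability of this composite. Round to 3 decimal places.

0.780

Var(C) = 1.8²·9.4² + 2.4²·20.3² + 2·[4.32·9.4·20.3·0.12] = 2659.92 + 197.842 = 2857.77.
Under uncorrelated errors the observed covariances equal the true-score covariances, so only the own-variance terms attenuate.
True-score variance = [1.8²·9.4²·0.71 + 2.4²·20.3²·0.77] + 197.842 = 2030.96 + 197.842 = 2228.81.
Reliability = 2228.81 / 2857.77 = 0.780.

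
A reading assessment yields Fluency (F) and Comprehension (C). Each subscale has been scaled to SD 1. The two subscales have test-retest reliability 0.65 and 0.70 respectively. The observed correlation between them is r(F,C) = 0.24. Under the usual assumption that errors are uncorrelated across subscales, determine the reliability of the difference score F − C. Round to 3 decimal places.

0.572

Var(F−C) = 1 + 1 − 2·0.24 = 2 − 0.48 = 1.52.
Under uncorrelated errors the observed covariances equal the true-score covariances, so only the own-variance terms attenuate.
True-score variance = [0.65 + 0.70] − 0.48 = 1.35 − 0.48 = 0.87.
Reliability = 0.87 / 1.52 = 0.572.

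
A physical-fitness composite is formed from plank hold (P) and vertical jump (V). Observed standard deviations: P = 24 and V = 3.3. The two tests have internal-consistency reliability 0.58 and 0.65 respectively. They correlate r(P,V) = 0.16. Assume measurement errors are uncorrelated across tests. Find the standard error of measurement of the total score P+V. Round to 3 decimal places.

Var(total) = 586.89 + 25.344 = 612.234.
True-score variance = 341.159 + 25.344 = 366.502, so reliability = 0.5986.
Error variance = 612.234 − 366.502 = 245.732; SEM = √245.732 = 15.676.

15.676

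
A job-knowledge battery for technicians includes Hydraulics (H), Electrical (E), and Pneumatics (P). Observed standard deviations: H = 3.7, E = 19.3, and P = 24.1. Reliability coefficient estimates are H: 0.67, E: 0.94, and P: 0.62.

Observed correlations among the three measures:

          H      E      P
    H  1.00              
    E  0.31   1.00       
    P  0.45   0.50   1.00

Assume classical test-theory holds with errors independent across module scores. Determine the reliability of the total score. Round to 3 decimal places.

0.841

Var(H+E+P) = 3.7² + 19.3² + 24.1² + 2·[3.7·19.3·0.31 + 3.7·24.1·0.45 + 19.3·24.1·0.50] = 966.99 + 589.657 = 1556.65.
Because errors are independent across components, Cov(Tᵢ,Tⱼ) = Cov(Xᵢ,Xⱼ); the off-diagonal part of the true-score variance is the same as above.
True-score variance = [3.7²·0.67 + 19.3²·0.94 + 24.1²·0.62] + 589.657 = 719.415 + 589.657 = 1309.07.
Reliability = 1309.07 / 1556.65 = 0.841.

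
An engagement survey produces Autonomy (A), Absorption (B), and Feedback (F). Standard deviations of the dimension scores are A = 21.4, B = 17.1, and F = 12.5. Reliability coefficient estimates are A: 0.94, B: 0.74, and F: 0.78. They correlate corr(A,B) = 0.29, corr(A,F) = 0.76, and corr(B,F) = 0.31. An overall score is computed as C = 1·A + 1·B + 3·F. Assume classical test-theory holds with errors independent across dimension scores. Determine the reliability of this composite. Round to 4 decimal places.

0.8964

Var(C) = 21.4² + 17.1² + 3²·12.5² + 2·[21.4·17.1·0.29 + 3·21.4·12.5·0.76 + 3·17.1·12.5·0.31] = 2156.62 + 1829.62 = 3986.24.
Under uncorrelated errors the observed covariances equal the true-score covariances, so only the own-variance terms attenuate.
True-score variance = [21.4²·0.94 + 17.1²·0.74 + 3²·12.5²·0.78] + 1829.62 = 1743.74 + 1829.62 = 3573.36.
Reliability = 3573.36 / 3986.24 = 0.8964.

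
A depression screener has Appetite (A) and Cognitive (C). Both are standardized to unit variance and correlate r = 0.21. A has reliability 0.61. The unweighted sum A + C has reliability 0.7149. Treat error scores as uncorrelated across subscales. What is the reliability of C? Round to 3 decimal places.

Var(A+C) = 2 + 2·0.21 = 2.420.
True-score variance = ρ_A + ρ_C + 2·0.21, so 0.7149 = (0.61 + ρ_C + 0.42) / 2.420.
ρ_C = 0.7149·2.420 − 0.61 − 0.42 = 0.700.

0.700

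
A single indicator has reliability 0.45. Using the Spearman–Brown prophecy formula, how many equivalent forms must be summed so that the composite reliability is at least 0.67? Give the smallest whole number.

k ≥ ρ*(1−ρ₁)/(ρ₁(1−ρ*)) = 0.67·0.55 / (0.45·0.33) = 2.481.
Smallest integer k = 3.

3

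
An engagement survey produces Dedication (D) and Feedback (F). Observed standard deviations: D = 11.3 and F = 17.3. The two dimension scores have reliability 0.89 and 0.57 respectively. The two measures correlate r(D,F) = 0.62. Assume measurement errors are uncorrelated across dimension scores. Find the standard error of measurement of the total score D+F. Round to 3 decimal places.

Var(total) = 426.98 + 242.408 = 669.388.
True-score variance = 284.239 + 242.408 = 526.647, so reliability = 0.7868.
Error variance = 669.388 − 526.647 = 142.741; SEM = √142.741 = 11.947.

11.947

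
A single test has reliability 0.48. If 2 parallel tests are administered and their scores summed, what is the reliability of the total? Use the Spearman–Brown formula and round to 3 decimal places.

0.649

ρ_k = kρ / (1 + (k−1)ρ) = 2·0.48 / (1 + 1·0.48) = 0.960 / 1.480 = 0.649.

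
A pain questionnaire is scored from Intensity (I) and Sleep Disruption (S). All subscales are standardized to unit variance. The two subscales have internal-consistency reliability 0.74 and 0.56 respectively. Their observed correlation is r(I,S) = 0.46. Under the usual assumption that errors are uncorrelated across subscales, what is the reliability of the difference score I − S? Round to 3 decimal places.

0.352

Var(I−S) = 1 + 1 − 2·0.46 = 2 − 0.92 = 1.08.
Because errors are independent across components, Cov(Tᵢ,Tⱼ) = Cov(Xᵢ,Xⱼ); the off-diagonal part of the true-score variance is the same as above.
True-score variance = [0.74 + 0.56] − 0.92 = 1.3 − 0.92 = 0.38.
Reliability = 0.38 / 1.08 = 0.352.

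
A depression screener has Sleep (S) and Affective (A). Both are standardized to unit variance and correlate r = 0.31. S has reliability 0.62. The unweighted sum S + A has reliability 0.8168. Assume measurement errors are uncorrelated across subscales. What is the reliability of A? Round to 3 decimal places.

Var(S+A) = 2 + 2·0.31 = 2.620.
True-score variance = ρ_S + ρ_A + 2·0.31, so 0.8168 = (0.62 + ρ_A + 0.62) / 2.620.
ρ_A = 0.8168·2.620 − 0.62 − 0.62 = 0.900.

0.900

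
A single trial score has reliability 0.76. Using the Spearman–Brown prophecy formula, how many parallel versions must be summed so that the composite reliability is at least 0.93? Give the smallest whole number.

k ≥ ρ*(1−ρ₁)/(ρ₁(1−ρ*)) = 0.93·0.24 / (0.76·0.07) = 4.195.
Smallest integer k = 5.

5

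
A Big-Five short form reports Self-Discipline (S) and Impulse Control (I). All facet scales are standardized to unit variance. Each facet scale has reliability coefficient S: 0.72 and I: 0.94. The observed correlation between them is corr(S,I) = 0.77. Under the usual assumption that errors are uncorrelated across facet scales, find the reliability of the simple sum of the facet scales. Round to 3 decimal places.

0.904

Var(S+I) = 2 + 2·[0.77] = 2 + 1.54 = 3.54.
With uncorrelated errors the cross-covariances are all true-score covariance, so they carry over unchanged; only the diagonal terms shrink to ρᵢσᵢ².
True-score variance = [0.72 + 0.94] + 1.54 = 1.66 + 1.54 = 3.2.
Reliability = 3.2 / 3.54 = 0.904.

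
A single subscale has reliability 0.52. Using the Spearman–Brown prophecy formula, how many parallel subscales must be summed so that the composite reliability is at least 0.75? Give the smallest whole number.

k ≥ ρ*(1−ρ₁)/(ρ₁(1−ρ*)) = 0.75·0.48 / (0.52·0.25) = 2.769.
Smallest integer k = 3.

3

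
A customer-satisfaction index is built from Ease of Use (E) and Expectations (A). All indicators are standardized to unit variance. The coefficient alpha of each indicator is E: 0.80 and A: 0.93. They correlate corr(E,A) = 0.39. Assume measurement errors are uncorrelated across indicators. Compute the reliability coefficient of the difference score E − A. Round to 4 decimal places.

Var(E−A) = 1 + 1 − 2·0.39 = 2 − 0.78 = 1.22.
Under uncorrelated errors the observed covariances equal the true-score covariances, so only the own-variance terms attenuate.
True-score variance = [0.80 + 0.93] − 0.78 = 1.73 − 0.78 = 0.95.
Reliability = 0.95 / 1.22 = 0.7787.

0.7787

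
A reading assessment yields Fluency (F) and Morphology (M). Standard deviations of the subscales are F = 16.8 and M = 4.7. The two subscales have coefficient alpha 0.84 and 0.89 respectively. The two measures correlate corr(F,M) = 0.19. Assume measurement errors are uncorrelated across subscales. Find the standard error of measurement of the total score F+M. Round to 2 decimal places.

6.90

Var(total) = 304.33 + 30.0048 = 334.335.
True-score variance = 256.742 + 30.0048 = 286.747, so reliability = 0.8577.
Error variance = 334.335 − 286.747 = 47.5883; SEM = √47.5883 = 6.90.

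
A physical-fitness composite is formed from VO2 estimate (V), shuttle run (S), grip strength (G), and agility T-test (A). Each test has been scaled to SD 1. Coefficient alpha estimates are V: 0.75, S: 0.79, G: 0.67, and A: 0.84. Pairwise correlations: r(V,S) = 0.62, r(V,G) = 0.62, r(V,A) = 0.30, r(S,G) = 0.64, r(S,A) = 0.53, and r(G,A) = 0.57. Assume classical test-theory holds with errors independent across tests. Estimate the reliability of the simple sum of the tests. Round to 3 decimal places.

Var(V+S+G+A) = 4 + 2·[0.62 + 0.62 + 0.30 + 0.64 + 0.53 + 0.57] = 4 + 6.56 = 10.56.
Because errors are independent across components, Cov(Tᵢ,Tⱼ) = Cov(Xᵢ,Xⱼ); the off-diagonal part of the true-score variance is the same as above.
True-score variance = [0.75 + 0.79 + 0.67 + 0.84] + 6.56 = 3.05 + 6.56 = 9.61.
Reliability = 9.61 / 10.56 = 0.910.

0.910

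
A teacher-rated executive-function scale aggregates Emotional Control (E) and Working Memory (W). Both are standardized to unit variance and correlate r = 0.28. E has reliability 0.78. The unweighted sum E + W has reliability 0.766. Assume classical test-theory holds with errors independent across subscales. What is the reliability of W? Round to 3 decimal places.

0.621

Var(E+W) = 2 + 2·0.28 = 2.560.
True-score variance = ρ_E + ρ_W + 2·0.28, so 0.766 = (0.78 + ρ_W + 0.56) / 2.560.
ρ_W = 0.766·2.560 − 0.78 − 0.56 = 0.621.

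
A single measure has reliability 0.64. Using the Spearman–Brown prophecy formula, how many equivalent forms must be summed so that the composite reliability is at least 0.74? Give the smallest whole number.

k ≥ ρ*(1−ρ₁)/(ρ₁(1−ρ*)) = 0.74·0.36 / (0.64·0.26) = 1.601.
Smallest integer k = 2.

2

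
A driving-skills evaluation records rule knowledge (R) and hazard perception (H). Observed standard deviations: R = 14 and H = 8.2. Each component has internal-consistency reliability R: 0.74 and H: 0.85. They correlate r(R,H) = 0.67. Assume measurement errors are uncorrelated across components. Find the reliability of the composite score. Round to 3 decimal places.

0.854

Var(R+H) = 14² + 8.2² + 2·[14·8.2·0.67] = 263.24 + 153.832 = 417.072.
Under uncorrelated errors the observed covariances equal the true-score covariances, so only the own-variance terms attenuate.
True-score variance = [14²·0.74 + 8.2²·0.85] + 153.832 = 202.194 + 153.832 = 356.026.
Reliability = 356.026 / 417.072 = 0.854.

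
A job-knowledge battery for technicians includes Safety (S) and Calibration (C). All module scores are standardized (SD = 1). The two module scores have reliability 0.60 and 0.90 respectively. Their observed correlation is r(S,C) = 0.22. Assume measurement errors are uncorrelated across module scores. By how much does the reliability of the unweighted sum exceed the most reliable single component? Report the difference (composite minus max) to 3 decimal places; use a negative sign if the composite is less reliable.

Var(sum) = 2 + 0.44 = 2.44; true-score variance = 1.5 + 0.44 = 1.94; composite reliability = 0.7951.
Max component reliability = 0.9000.
Difference = 0.7951 − 0.9000 = -0.105.

-0.105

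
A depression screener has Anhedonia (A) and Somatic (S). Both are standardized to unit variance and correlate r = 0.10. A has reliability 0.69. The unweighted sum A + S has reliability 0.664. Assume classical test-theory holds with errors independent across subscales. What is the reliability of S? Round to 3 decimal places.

0.571

Var(A+S) = 2 + 2·0.10 = 2.200.
True-score variance = ρ_A + ρ_S + 2·0.10, so 0.664 = (0.69 + ρ_S + 0.20) / 2.200.
ρ_S = 0.664·2.200 − 0.69 − 0.20 = 0.571.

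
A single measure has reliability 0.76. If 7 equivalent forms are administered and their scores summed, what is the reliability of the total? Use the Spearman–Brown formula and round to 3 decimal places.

ρ_k = kρ / (1 + (k−1)ρ) = 7·0.76 / (1 + 6·0.76) = 5.320 / 5.560 = 0.957.

0.957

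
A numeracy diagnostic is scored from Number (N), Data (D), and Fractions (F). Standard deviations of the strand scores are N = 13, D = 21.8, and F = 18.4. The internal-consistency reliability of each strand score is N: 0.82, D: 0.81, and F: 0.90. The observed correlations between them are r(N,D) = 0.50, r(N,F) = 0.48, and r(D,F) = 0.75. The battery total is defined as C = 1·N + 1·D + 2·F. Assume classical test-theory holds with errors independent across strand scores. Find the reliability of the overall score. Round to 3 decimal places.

0.935

Var(C) = 13² + 21.8² + 2²·18.4² + 2·[13·21.8·0.50 + 2·13·18.4·0.48 + 2·21.8·18.4·0.75] = 1998.48 + 1946.02 = 3944.5.
With uncorrelated errors the cross-covariances are all true-score covariance, so they carry over unchanged; only the diagonal terms shrink to ρᵢσᵢ².
True-score variance = [13²·0.82 + 21.8²·0.81 + 2²·18.4²·0.90] + 1946.02 = 1742.34 + 1946.02 = 3688.36.
Reliability = 3688.36 / 3944.5 = 0.935.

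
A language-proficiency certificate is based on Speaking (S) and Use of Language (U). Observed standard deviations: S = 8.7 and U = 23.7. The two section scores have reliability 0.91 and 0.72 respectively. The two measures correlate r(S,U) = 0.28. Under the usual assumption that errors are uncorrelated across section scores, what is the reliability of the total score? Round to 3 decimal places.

Var(S+U) = 8.7² + 23.7² + 2·[8.7·23.7·0.28] = 637.38 + 115.466 = 752.846.
With uncorrelated errors the cross-covariances are all true-score covariance, so they carry over unchanged; only the diagonal terms shrink to ρᵢσᵢ².
True-score variance = [8.7²·0.91 + 23.7²·0.72] + 115.466 = 473.295 + 115.466 = 588.761.
Reliability = 588.761 / 752.846 = 0.782.

0.782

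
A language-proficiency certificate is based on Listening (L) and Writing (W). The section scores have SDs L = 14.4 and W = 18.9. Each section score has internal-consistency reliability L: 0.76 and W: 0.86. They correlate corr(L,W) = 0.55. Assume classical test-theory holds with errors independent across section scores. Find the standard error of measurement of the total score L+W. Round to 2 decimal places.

9.99

Var(total) = 564.57 + 299.376 = 863.946.
True-score variance = 464.794 + 299.376 = 764.17, so reliability = 0.8845.
Error variance = 863.946 − 764.17 = 99.7758; SEM = √99.7758 = 9.99.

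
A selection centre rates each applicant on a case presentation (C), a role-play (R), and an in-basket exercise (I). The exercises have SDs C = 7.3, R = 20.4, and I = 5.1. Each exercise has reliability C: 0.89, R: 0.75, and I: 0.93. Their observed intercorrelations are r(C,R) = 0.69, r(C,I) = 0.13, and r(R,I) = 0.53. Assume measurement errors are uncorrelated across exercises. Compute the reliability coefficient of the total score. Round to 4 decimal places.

Var(C+R+I) = 7.3² + 20.4² + 5.1² + 2·[7.3·20.4·0.69 + 7.3·5.1·0.13 + 20.4·5.1·0.53] = 495.46 + 325.472 = 820.932.
With uncorrelated errors the cross-covariances are all true-score covariance, so they carry over unchanged; only the diagonal terms shrink to ρᵢσᵢ².
True-score variance = [7.3²·0.89 + 20.4²·0.75 + 5.1²·0.93] + 325.472 = 383.737 + 325.472 = 709.209.
Reliability = 709.209 / 820.932 = 0.8639.

0.8639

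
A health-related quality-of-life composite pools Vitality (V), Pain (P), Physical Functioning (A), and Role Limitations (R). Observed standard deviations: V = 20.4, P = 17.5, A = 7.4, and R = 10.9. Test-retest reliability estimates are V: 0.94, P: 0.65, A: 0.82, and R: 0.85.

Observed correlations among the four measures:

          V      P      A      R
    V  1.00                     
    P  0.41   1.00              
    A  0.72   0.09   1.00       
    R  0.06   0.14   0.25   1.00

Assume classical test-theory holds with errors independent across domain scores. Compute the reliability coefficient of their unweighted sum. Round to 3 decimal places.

0.897

Var(V+P+A+R) = 20.4² + 17.5² + 7.4² + 10.9² + 2·[20.4·17.5·0.41 + 20.4·7.4·0.72 + 20.4·10.9·0.06 + 17.5·7.4·0.09 + 17.5·10.9·0.14 + 7.4·10.9·0.25] = 895.98 + 653.856 = 1549.84.
Because errors are independent across components, Cov(Tᵢ,Tⱼ) = Cov(Xᵢ,Xⱼ); the off-diagonal part of the true-score variance is the same as above.
True-score variance = [20.4²·0.94 + 17.5²·0.65 + 7.4²·0.82 + 10.9²·0.85] + 653.856 = 736.145 + 653.856 = 1390.
Reliability = 1390 / 1549.84 = 0.897.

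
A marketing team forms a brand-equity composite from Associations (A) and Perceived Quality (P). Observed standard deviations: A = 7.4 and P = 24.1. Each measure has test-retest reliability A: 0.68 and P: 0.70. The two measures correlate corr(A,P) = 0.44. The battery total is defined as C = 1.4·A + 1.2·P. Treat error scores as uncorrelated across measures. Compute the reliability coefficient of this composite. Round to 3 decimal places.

Var(C) = 1.4²·7.4² + 1.2²·24.1² + 2·[1.68·7.4·24.1·0.44] = 943.696 + 263.658 = 1207.35.
Because errors are independent across components, Cov(Tᵢ,Tⱼ) = Cov(Xᵢ,Xⱼ); the off-diagonal part of the true-score variance is the same as above.
True-score variance = [1.4²·7.4²·0.68 + 1.2²·24.1²·0.70] + 263.658 = 658.441 + 263.658 = 922.098.
Reliability = 922.098 / 1207.35 = 0.764.

0.764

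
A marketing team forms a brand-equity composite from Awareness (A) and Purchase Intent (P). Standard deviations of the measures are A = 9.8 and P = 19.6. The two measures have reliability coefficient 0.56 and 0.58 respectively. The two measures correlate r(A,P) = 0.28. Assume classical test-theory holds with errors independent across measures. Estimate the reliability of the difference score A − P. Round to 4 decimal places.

0.4536

Var(A−P) = 9.8² + 19.6² − 2·9.8·19.6·0.28 = 480.2 − 107.565 = 372.635.
Because errors are independent across components, Cov(Tᵢ,Tⱼ) = Cov(Xᵢ,Xⱼ); the off-diagonal part of the true-score variance is the same as above.
True-score variance = [9.8²·0.56 + 19.6²·0.58] − 107.565 = 276.595 − 107.565 = 169.03.
Reliability = 169.03 / 372.635 = 0.4536.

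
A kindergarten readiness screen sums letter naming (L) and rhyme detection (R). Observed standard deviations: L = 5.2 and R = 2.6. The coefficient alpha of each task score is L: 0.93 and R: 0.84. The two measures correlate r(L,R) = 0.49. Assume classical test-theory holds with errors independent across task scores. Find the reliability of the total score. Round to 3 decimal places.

0.937

Var(L+R) = 5.2² + 2.6² + 2·[5.2·2.6·0.49] = 33.8 + 13.2496 = 47.0496.
Because errors are independent across components, Cov(Tᵢ,Tⱼ) = Cov(Xᵢ,Xⱼ); the off-diagonal part of the true-score variance is the same as above.
True-score variance = [5.2²·0.93 + 2.6²·0.84] + 13.2496 = 30.8256 + 13.2496 = 44.0752.
Reliability = 44.0752 / 47.0496 = 0.937.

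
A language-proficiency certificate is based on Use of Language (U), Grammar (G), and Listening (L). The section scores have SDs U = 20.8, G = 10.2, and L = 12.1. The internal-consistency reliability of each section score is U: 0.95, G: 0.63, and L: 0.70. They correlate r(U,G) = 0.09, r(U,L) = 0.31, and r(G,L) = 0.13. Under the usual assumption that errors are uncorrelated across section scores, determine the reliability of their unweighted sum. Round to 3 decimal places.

Var(U+G+L) = 20.8² + 10.2² + 12.1² + 2·[20.8·10.2·0.09 + 20.8·12.1·0.31 + 10.2·12.1·0.13] = 683.09 + 226.32 = 909.41.
Under uncorrelated errors the observed covariances equal the true-score covariances, so only the own-variance terms attenuate.
True-score variance = [20.8²·0.95 + 10.2²·0.63 + 12.1²·0.70] + 226.32 = 579.04 + 226.32 = 805.36.
Reliability = 805.36 / 909.41 = 0.886.

0.886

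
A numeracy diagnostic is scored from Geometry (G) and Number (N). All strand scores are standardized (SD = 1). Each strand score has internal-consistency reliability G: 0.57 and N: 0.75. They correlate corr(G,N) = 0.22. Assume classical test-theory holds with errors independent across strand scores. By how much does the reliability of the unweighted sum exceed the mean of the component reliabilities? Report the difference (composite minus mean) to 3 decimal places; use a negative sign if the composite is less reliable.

0.061

Var(sum) = 2 + 0.44 = 2.44; true-score variance = 1.32 + 0.44 = 1.76; composite reliability = 0.7213.
Mean component reliability = 0.6600.
Difference = 0.7213 − 0.6600 = 0.061.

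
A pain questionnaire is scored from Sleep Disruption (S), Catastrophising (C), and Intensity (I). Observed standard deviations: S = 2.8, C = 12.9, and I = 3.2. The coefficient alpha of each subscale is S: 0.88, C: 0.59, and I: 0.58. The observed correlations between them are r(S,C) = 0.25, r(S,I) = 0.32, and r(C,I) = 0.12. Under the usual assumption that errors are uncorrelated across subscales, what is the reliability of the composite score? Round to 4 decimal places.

Var(S+C+I) = 2.8² + 12.9² + 3.2² + 2·[2.8·12.9·0.25 + 2.8·3.2·0.32 + 12.9·3.2·0.12] = 184.49 + 33.7016 = 218.192.
With uncorrelated errors the cross-covariances are all true-score covariance, so they carry over unchanged; only the diagonal terms shrink to ρᵢσᵢ².
True-score variance = [2.8²·0.88 + 12.9²·0.59 + 3.2²·0.58] + 33.7016 = 111.02 + 33.7016 = 144.722.
Reliability = 144.722 / 218.192 = 0.6633.

0.6633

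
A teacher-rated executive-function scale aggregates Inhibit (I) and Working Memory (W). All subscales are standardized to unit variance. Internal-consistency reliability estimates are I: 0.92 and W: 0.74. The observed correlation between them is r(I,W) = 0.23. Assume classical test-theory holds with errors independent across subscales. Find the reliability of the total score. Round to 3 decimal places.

Var(I+W) = 2 + 2·[0.23] = 2 + 0.46 = 2.46.
With uncorrelated errors the cross-covariances are all true-score covariance, so they carry over unchanged; only the diagonal terms shrink to ρᵢσᵢ².
True-score variance = [0.92 + 0.74] + 0.46 = 1.66 + 0.46 = 2.12.
Reliability = 2.12 / 2.46 = 0.862.

0.862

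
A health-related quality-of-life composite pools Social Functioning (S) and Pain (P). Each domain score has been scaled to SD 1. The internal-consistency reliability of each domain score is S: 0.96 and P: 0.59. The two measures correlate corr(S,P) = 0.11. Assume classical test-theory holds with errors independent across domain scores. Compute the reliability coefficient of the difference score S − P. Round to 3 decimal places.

0.747

Var(S−P) = 1 + 1 − 2·0.11 = 2 − 0.22 = 1.78.
With uncorrelated errors the cross-covariances are all true-score covariance, so they carry over unchanged; only the diagonal terms shrink to ρᵢσᵢ².
True-score variance = [0.96 + 0.59] − 0.22 = 1.55 − 0.22 = 1.33.
Reliability = 1.33 / 1.78 = 0.747.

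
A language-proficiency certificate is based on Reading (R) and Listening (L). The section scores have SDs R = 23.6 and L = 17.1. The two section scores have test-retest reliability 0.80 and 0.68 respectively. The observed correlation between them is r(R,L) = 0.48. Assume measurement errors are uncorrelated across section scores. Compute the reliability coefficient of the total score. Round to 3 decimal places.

Var(R+L) = 23.6² + 17.1² + 2·[23.6·17.1·0.48] = 849.37 + 387.418 = 1236.79.
Because errors are independent across components, Cov(Tᵢ,Tⱼ) = Cov(Xᵢ,Xⱼ); the off-diagonal part of the true-score variance is the same as above.
True-score variance = [23.6²·0.80 + 17.1²·0.68] + 387.418 = 644.407 + 387.418 = 1031.82.
Reliability = 1031.82 / 1236.79 = 0.834.

0.834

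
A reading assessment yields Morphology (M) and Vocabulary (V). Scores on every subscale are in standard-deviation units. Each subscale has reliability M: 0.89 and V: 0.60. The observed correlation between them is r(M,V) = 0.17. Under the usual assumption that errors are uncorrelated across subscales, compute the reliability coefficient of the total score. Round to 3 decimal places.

Var(M+V) = 2 + 2·[0.17] = 2 + 0.34 = 2.34.
With uncorrelated errors the cross-covariances are all true-score covariance, so they carry over unchanged; only the diagonal terms shrink to ρᵢσᵢ².
True-score variance = [0.89 + 0.60] + 0.34 = 1.49 + 0.34 = 1.83.
Reliability = 1.83 / 2.34 = 0.782.

0.782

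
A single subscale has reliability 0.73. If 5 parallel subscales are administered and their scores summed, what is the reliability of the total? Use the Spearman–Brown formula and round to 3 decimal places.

0.931

ρ_k = kρ / (1 + (k−1)ρ) = 5·0.73 / (1 + 4·0.73) = 3.650 / 3.920 = 0.931.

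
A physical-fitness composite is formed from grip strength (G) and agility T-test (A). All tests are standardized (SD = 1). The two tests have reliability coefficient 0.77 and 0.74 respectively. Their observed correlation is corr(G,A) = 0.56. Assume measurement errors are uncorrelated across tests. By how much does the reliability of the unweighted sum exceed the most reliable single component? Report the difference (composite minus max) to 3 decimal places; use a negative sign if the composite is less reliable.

0.073

Var(sum) = 2 + 1.12 = 3.12; true-score variance = 1.51 + 1.12 = 2.63; composite reliability = 0.8429.
Max component reliability = 0.7700.
Difference = 0.8429 − 0.7700 = 0.073.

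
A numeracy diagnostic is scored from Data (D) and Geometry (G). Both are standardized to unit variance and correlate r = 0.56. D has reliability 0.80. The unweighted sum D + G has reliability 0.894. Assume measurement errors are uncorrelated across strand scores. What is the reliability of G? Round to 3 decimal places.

Var(D+G) = 2 + 2·0.56 = 3.120.
True-score variance = ρ_D + ρ_G + 2·0.56, so 0.894 = (0.80 + ρ_G + 1.12) / 3.120.
ρ_G = 0.894·3.120 − 0.80 − 1.12 = 0.869.

0.869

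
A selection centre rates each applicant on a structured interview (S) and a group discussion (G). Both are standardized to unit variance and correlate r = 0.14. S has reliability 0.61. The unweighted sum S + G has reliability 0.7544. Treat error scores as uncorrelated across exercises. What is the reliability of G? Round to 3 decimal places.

Var(S+G) = 2 + 2·0.14 = 2.280.
True-score variance = ρ_S + ρ_G + 2·0.14, so 0.7544 = (0.61 + ρ_G + 0.28) / 2.280.
ρ_G = 0.7544·2.280 − 0.61 − 0.28 = 0.830.

0.830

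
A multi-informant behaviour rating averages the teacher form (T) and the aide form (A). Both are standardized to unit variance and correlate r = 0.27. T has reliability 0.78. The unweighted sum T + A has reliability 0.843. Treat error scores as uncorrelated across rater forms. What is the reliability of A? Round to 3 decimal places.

0.821

Var(T+A) = 2 + 2·0.27 = 2.540.
True-score variance = ρ_T + ρ_A + 2·0.27, so 0.843 = (0.78 + ρ_A + 0.54) / 2.540.
ρ_A = 0.843·2.540 − 0.78 − 0.54 = 0.821.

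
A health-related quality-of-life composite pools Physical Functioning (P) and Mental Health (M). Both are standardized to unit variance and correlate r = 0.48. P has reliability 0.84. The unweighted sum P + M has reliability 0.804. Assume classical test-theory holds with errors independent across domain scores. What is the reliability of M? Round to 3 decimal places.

0.580

Var(P+M) = 2 + 2·0.48 = 2.960.
True-score variance = ρ_P + ρ_M + 2·0.48, so 0.804 = (0.84 + ρ_M + 0.96) / 2.960.
ρ_M = 0.804·2.960 − 0.84 − 0.96 = 0.580.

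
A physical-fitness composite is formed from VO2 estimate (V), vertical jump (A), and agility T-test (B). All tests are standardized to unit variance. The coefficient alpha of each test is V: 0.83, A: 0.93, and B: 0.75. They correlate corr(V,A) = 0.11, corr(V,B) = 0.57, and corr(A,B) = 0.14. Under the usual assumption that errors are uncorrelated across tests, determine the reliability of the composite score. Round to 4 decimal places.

Var(V+A+B) = 3 + 2·[0.11 + 0.57 + 0.14] = 3 + 1.64 = 4.64.
Under uncorrelated errors the observed covariances equal the true-score covariances, so only the own-variance terms attenuate.
True-score variance = [0.83 + 0.93 + 0.75] + 1.64 = 2.51 + 1.64 = 4.15.
Reliability = 4.15 / 4.64 = 0.8944.

0.8944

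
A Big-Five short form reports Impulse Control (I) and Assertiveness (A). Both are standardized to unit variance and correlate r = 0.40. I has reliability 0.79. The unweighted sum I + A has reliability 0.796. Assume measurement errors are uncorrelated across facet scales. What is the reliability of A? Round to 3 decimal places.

0.639

Var(I+A) = 2 + 2·0.40 = 2.800.
True-score variance = ρ_I + ρ_A + 2·0.40, so 0.796 = (0.79 + ρ_A + 0.80) / 2.800.
ρ_A = 0.796·2.800 − 0.79 − 0.80 = 0.639.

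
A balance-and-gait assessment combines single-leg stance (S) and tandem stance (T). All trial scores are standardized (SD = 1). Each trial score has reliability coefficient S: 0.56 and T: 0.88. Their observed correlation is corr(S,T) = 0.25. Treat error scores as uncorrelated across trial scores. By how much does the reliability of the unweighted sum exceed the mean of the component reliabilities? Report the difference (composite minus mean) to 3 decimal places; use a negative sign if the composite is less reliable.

0.056

Var(sum) = 2 + 0.5 = 2.5; true-score variance = 1.44 + 0.5 = 1.94; composite reliability = 0.7760.
Mean component reliability = 0.7200.
Difference = 0.7760 − 0.7200 = 0.056.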